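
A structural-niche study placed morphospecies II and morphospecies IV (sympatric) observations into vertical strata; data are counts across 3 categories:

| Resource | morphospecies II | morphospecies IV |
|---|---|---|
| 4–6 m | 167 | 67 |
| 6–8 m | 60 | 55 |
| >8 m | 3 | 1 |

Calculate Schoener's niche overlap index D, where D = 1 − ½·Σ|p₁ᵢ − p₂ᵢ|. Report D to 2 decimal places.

Proportions for morphospecies II (n=230): 167/230=0.7261, 60/230=0.2609, 3/230=0.0130
Proportions for morphospecies IV (n=123): 67/123=0.5447, 55/123=0.4472, 1/123=0.0081
Σ|p₁ᵢ − p₂ᵢ| = 0.1814 + 0.1863 + 0.0049 = 0.3726
D = 1 − ½ × 0.3726 = 1 − 0.18630 = 0.81370

0.81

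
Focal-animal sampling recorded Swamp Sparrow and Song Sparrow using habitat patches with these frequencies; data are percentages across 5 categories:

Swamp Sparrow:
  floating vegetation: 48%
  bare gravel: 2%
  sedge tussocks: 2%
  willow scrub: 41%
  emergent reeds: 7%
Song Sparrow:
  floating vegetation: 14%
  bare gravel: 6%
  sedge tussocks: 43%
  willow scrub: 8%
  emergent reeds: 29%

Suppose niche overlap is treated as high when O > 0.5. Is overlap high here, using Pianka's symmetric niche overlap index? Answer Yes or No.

No

Convert percentages to proportions (divide by 100).
Σ p₁ᵢp₂ᵢ = 0.0672 + 0.0012 + 0.0086 + 0.0328 + 0.0203 = 0.1301
Σp_1ᵢ² = 0.48² + 0.02² + 0.02² + 0.41² + 0.07² = 0.2304 + 0.0004 + 0.0004 + 0.1681 + 0.0049 = 0.4042
Σp_2ᵢ² = 0.14² + 0.06² + 0.43² + 0.08² + 0.29² = 0.0196 + 0.0036 + 0.1849 + 0.0064 + 0.0841 = 0.2986
O = 0.1301 / √(0.4042 × 0.2986) = 0.1301 / 0.34741 = 0.3745
O = 0.3745 < 0.5 → No.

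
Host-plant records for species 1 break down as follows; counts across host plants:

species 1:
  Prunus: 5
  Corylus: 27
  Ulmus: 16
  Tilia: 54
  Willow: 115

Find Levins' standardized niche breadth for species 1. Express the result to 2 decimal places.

Proportions for species 1 (n=217): 5/217=0.0230, 27/217=0.1244, 16/217=0.0737, 54/217=0.2488, 115/217=0.5300
Σpᵢ² = 0.0230² + 0.1244² + 0.0737² + 0.2488² + 0.5300² = 0.000529 + 0.015475 + 0.005432 + 0.061901 + 0.280900 = 0.364237
B = 1 / 0.364237 = 2.7455
Bₛ = (B − 1)/(n − 1) = (2.7455 − 1)/(5 − 1) = 1.7455/4 = 0.4364

0.44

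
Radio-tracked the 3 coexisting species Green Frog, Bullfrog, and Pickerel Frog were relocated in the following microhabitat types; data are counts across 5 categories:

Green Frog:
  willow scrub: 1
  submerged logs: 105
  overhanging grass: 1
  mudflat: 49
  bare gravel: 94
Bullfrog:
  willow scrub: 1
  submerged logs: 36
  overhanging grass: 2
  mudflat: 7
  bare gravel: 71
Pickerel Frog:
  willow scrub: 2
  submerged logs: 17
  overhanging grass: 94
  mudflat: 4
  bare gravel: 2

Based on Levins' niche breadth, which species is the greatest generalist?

Proportions for Green Frog (n=250): 1/250=0.0040, 105/250=0.4200, 1/250=0.0040, 49/250=0.1960, 94/250=0.3760
Proportions for Bullfrog (n=117): 1/117=0.0085, 36/117=0.3077, 2/117=0.0171, 7/117=0.0598, 71/117=0.6068
Proportions for Pickerel Frog (n=119): 2/119=0.0168, 17/119=0.1429, 94/119=0.7899, 4/119=0.0336, 2/119=0.0168
Σp_Greeᵢ² = 0.0040² + 0.4200² + 0.0040² + 0.1960² + 0.3760² = 0.000016 + 0.176400 + 0.000016 + 0.038416 + 0.141376 = 0.356224
B_Gree = 1 / 0.356224 = 2.8072
Σp_Bullᵢ² = 0.0085² + 0.3077² + 0.0171² + 0.0598² + 0.6068² = 0.000072 + 0.094679 + 0.000292 + 0.003576 + 0.368206 = 0.466825
B_Bull = 1 / 0.466825 = 2.1421
Σp_Pickᵢ² = 0.0168² + 0.1429² + 0.7899² + 0.0336² + 0.0168² = 0.000282 + 0.020420 + 0.623942 + 0.001129 + 0.000282 = 0.646055
B_Pick = 1 / 0.646055 = 1.5479
Highest B → broadest niche (most generalist): Green Frog (B = 2.81).

Green Frog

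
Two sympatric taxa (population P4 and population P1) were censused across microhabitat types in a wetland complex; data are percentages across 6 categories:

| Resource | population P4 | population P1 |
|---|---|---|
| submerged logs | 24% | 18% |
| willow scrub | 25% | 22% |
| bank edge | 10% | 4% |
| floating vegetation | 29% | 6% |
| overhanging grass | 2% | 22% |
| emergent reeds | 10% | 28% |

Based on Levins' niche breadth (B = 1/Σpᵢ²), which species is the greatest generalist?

Convert percentages to proportions (divide by 100).
Σp_P4ᵢ² = 0.24² + 0.25² + 0.10² + 0.29² + 0.02² + 0.10² = 0.0576 + 0.0625 + 0.0100 + 0.0841 + 0.0004 + 0.0100 = 0.2246
B_P4 = 1 / 0.2246 = 4.4524
Σp_P1ᵢ² = 0.18² + 0.22² + 0.04² + 0.06² + 0.22² + 0.28² = 0.0324 + 0.0484 + 0.0016 + 0.0036 + 0.0484 + 0.0784 = 0.2128
B_P1 = 1 / 0.2128 = 4.6992
Highest B → broadest niche (most generalist): population P1 (B = 4.70).

population P1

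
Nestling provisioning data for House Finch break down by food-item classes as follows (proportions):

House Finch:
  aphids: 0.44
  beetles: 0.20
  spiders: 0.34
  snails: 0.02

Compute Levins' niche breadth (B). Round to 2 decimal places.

2.86

Σpᵢ² = 0.44² + 0.20² + 0.34² + 0.02² = 0.1936 + 0.0400 + 0.1156 + 0.0004 = 0.3496
B = 1 / 0.3496 = 2.8604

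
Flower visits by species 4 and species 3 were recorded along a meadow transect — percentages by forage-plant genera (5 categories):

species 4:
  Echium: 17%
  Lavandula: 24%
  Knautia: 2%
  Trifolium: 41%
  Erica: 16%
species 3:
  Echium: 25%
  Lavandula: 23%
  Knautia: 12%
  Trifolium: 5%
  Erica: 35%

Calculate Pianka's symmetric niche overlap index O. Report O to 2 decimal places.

Convert percentages to proportions (divide by 100).
Σ p₁ᵢp₂ᵢ = 0.0425 + 0.0552 + 0.0024 + 0.0205 + 0.0560 = 0.1766
Σp_1ᵢ² = 0.17² + 0.24² + 0.02² + 0.41² + 0.16² = 0.0289 + 0.0576 + 0.0004 + 0.1681 + 0.0256 = 0.2806
Σp_2ᵢ² = 0.25² + 0.23² + 0.12² + 0.05² + 0.35² = 0.0625 + 0.0529 + 0.0144 + 0.0025 + 0.1225 = 0.2548
O = 0.1766 / √(0.2806 × 0.2548) = 0.1766 / 0.26739 = 0.6605

0.66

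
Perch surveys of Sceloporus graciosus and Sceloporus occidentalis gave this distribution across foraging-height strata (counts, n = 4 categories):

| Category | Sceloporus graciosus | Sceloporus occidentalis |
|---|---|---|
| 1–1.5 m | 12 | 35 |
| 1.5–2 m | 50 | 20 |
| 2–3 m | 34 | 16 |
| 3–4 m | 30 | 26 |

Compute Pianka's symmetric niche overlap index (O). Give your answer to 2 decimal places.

0.79

Proportions for Sceloporus graciosus (n=126): 12/126=0.0952, 50/126=0.3968, 34/126=0.2698, 30/126=0.2381
Proportions for Sceloporus occidentalis (n=97): 35/97=0.3608, 20/97=0.2062, 16/97=0.1649, 26/97=0.2680
Σ p₁ᵢp₂ᵢ = 0.034348 + 0.081820 + 0.044490 + 0.063811 = 0.224469
Σp_1ᵢ² = 0.0952² + 0.3968² + 0.2698² + 0.2381² = 0.009063 + 0.157450 + 0.072792 + 0.056692 = 0.295997
Σp_2ᵢ² = 0.3608² + 0.2062² + 0.1649² + 0.2680² = 0.130177 + 0.042518 + 0.027192 + 0.071824 = 0.271711
O = 0.224469 / √(0.295997 × 0.271711) = 0.224469 / 0.2835941 = 0.7915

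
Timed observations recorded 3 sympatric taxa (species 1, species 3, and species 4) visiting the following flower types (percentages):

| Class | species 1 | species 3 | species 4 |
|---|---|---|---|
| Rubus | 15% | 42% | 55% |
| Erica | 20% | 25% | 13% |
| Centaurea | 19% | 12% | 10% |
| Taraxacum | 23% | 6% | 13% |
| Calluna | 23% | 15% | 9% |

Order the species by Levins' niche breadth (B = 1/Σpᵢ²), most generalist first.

Convert percentages to proportions (divide by 100).
Σp_1ᵢ² = 0.15² + 0.20² + 0.19² + 0.23² + 0.23² = 0.0225 + 0.0400 + 0.0361 + 0.0529 + 0.0529 = 0.2044
B_1 = 1 / 0.2044 = 4.8924
Σp_3ᵢ² = 0.42² + 0.25² + 0.12² + 0.06² + 0.15² = 0.1764 + 0.0625 + 0.0144 + 0.0036 + 0.0225 = 0.2794
B_3 = 1 / 0.2794 = 3.5791
Σp_4ᵢ² = 0.55² + 0.13² + 0.10² + 0.13² + 0.09² = 0.3025 + 0.0169 + 0.0100 + 0.0169 + 0.0081 = 0.3544
B_4 = 1 / 0.3544 = 2.8217
Ranking by B (broadest → narrowest): species 1 (4.89) > species 3 (3.58) > species 4 (2.82)

species 1 > species 3 > species 4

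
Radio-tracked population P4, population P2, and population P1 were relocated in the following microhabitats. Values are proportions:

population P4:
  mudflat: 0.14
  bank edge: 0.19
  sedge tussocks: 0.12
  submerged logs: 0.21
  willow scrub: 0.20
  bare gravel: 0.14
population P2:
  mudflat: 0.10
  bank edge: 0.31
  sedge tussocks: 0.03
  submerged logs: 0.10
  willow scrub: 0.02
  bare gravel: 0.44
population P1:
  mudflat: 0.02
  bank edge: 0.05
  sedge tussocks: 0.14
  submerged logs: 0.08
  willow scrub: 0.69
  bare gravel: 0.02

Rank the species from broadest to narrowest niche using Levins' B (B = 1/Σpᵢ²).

population P4 > population P2 > population P1

Σp_P4ᵢ² = 0.14² + 0.19² + 0.12² + 0.21² + 0.20² + 0.14² = 0.0196 + 0.0361 + 0.0144 + 0.0441 + 0.0400 + 0.0196 = 0.1738
B_P4 = 1 / 0.1738 = 5.7537
Σp_P2ᵢ² = 0.10² + 0.31² + 0.03² + 0.10² + 0.02² + 0.44² = 0.0100 + 0.0961 + 0.0009 + 0.0100 + 0.0004 + 0.1936 = 0.3110
B_P2 = 1 / 0.3110 = 3.2154
Σp_P1ᵢ² = 0.02² + 0.05² + 0.14² + 0.08² + 0.69² + 0.02² = 0.0004 + 0.0025 + 0.0196 + 0.0064 + 0.4761 + 0.0004 = 0.5054
B_P1 = 1 / 0.5054 = 1.9786
Ranking by B (broadest → narrowest): population P4 (5.75) > population P2 (3.22) > population P1 (1.98)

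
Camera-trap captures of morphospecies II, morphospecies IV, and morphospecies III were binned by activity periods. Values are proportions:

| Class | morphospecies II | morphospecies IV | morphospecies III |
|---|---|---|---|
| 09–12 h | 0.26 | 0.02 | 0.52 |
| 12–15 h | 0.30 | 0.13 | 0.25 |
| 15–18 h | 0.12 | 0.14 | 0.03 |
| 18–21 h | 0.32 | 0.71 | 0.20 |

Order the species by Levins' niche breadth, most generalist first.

Σp_IIᵢ² = 0.26² + 0.30² + 0.12² + 0.32² = 0.0676 + 0.0900 + 0.0144 + 0.1024 = 0.2744
B_II = 1 / 0.2744 = 3.6443
Σp_IVᵢ² = 0.02² + 0.13² + 0.14² + 0.71² = 0.0004 + 0.0169 + 0.0196 + 0.5041 = 0.5410
B_IV = 1 / 0.5410 = 1.8484
Σp_IIIᵢ² = 0.52² + 0.25² + 0.03² + 0.20² = 0.2704 + 0.0625 + 0.0009 + 0.0400 = 0.3738
B_III = 1 / 0.3738 = 2.6752
Ranking by B (broadest → narrowest): morphospecies II (3.64) > morphospecies III (2.68) > morphospecies IV (1.85)

morphospecies II > morphospecies III > morphospecies IV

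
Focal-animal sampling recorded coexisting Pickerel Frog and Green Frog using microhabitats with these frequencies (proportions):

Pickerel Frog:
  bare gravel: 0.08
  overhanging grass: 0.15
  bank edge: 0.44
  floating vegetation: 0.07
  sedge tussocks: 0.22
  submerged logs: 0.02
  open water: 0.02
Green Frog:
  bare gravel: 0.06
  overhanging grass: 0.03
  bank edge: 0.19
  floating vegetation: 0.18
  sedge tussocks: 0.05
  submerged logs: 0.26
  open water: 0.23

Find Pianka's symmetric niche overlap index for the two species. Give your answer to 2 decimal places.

0.54

Σ p₁ᵢp₂ᵢ = 0.0048 + 0.0045 + 0.0836 + 0.0126 + 0.0110 + 0.0052 + 0.0046 = 0.1263
Σp_1ᵢ² = 0.08² + 0.15² + 0.44² + 0.07² + 0.22² + 0.02² + 0.02² = 0.0064 + 0.0225 + 0.1936 + 0.0049 + 0.0484 + 0.0004 + 0.0004 = 0.2766
Σp_2ᵢ² = 0.06² + 0.03² + 0.19² + 0.18² + 0.05² + 0.26² + 0.23² = 0.0036 + 0.0009 + 0.0361 + 0.0324 + 0.0025 + 0.0676 + 0.0529 = 0.1960
O = 0.1263 / √(0.2766 × 0.1960) = 0.1263 / 0.23284 = 0.5424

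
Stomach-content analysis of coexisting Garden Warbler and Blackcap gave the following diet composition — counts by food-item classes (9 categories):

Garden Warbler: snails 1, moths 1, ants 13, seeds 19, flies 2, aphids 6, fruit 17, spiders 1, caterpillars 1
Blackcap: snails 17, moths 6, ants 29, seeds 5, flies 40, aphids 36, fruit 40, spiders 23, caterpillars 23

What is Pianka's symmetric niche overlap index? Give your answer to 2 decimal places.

0.63

Proportions for Garden Warbler (n=61): 1/61=0.0164, 1/61=0.0164, 13/61=0.2131, 19/61=0.3115, 2/61=0.0328, 6/61=0.0984, 17/61=0.2787, 1/61=0.0164, 1/61=0.0164
Proportions for Blackcap (n=219): 17/219=0.0776, 6/219=0.0274, 29/219=0.1324, 5/219=0.0228, 40/219=0.1826, 36/219=0.1644, 40/219=0.1826, 23/219=0.1050, 23/219=0.1050
Σ p₁ᵢp₂ᵢ = 0.001273 + 0.000449 + 0.028214 + 0.007102 + 0.005989 + 0.016177 + 0.050891 + 0.001722 + 0.001722 = 0.113539
Σp_1ᵢ² = 0.0164² + 0.0164² + 0.2131² + 0.3115² + 0.0328² + 0.0984² + 0.2787² + 0.0164² + 0.0164² = 0.000269 + 0.000269 + 0.045412 + 0.097032 + 0.001076 + 0.009683 + 0.077674 + 0.000269 + 0.000269 = 0.231953
Σp_2ᵢ² = 0.0776² + 0.0274² + 0.1324² + 0.0228² + 0.1826² + 0.1644² + 0.1826² + 0.1050² + 0.1050² = 0.006022 + 0.000751 + 0.017530 + 0.000520 + 0.033343 + 0.027027 + 0.033343 + 0.011025 + 0.011025 = 0.140586
O = 0.113539 / √(0.231953 × 0.140586) = 0.113539 / 0.1805806 = 0.6287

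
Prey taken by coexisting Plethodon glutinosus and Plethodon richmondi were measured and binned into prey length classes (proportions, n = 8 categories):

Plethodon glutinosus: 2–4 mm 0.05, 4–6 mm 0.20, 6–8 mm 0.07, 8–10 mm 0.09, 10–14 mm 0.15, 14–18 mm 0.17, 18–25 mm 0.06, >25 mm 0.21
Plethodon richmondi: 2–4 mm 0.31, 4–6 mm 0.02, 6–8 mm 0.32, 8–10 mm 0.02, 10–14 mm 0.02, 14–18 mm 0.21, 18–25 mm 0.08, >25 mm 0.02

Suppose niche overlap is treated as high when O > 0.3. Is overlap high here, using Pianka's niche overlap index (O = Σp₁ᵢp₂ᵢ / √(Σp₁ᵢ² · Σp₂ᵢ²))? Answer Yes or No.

Σ p₁ᵢp₂ᵢ = 0.0155 + 0.0040 + 0.0224 + 0.0018 + 0.0030 + 0.0357 + 0.0048 + 0.0042 = 0.0914
Σp_1ᵢ² = 0.05² + 0.20² + 0.07² + 0.09² + 0.15² + 0.17² + 0.06² + 0.21² = 0.0025 + 0.0400 + 0.0049 + 0.0081 + 0.0225 + 0.0289 + 0.0036 + 0.0441 = 0.1546
Σp_2ᵢ² = 0.31² + 0.02² + 0.32² + 0.02² + 0.02² + 0.21² + 0.08² + 0.02² = 0.0961 + 0.0004 + 0.1024 + 0.0004 + 0.0004 + 0.0441 + 0.0064 + 0.0004 = 0.2506
O = 0.0914 / √(0.1546 × 0.2506) = 0.0914 / 0.19683 = 0.4644
O = 0.4644 > 0.3 → Yes.

Yes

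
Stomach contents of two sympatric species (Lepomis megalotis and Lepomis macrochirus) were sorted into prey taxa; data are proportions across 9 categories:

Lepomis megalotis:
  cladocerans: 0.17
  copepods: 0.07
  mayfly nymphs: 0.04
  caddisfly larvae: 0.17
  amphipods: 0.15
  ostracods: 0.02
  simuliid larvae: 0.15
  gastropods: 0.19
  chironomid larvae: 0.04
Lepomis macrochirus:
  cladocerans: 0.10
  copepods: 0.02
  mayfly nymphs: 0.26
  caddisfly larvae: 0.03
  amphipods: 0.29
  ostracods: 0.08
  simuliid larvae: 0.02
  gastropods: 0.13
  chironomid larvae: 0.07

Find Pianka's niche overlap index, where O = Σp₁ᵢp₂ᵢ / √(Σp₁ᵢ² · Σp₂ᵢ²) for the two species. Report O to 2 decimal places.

Σ p₁ᵢp₂ᵢ = 0.0170 + 0.0014 + 0.0104 + 0.0051 + 0.0435 + 0.0016 + 0.0030 + 0.0247 + 0.0028 = 0.1095
Σp_1ᵢ² = 0.17² + 0.07² + 0.04² + 0.17² + 0.15² + 0.02² + 0.15² + 0.19² + 0.04² = 0.0289 + 0.0049 + 0.0016 + 0.0289 + 0.0225 + 0.0004 + 0.0225 + 0.0361 + 0.0016 = 0.1474
Σp_2ᵢ² = 0.10² + 0.02² + 0.26² + 0.03² + 0.29² + 0.08² + 0.02² + 0.13² + 0.07² = 0.0100 + 0.0004 + 0.0676 + 0.0009 + 0.0841 + 0.0064 + 0.0004 + 0.0169 + 0.0049 = 0.1916
O = 0.1095 / √(0.1474 × 0.1916) = 0.1095 / 0.16805 = 0.6516

0.65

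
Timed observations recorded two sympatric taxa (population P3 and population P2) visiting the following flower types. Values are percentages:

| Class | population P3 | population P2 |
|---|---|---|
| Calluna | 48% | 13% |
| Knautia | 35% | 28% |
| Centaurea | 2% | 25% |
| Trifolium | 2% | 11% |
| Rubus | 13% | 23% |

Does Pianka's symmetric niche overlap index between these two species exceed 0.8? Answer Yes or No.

Convert percentages to proportions (divide by 100).
Σ p₁ᵢp₂ᵢ = 0.0624 + 0.0980 + 0.0050 + 0.0022 + 0.0299 = 0.1975
Σp_1ᵢ² = 0.48² + 0.35² + 0.02² + 0.02² + 0.13² = 0.2304 + 0.1225 + 0.0004 + 0.0004 + 0.0169 = 0.3706
Σp_2ᵢ² = 0.13² + 0.28² + 0.25² + 0.11² + 0.23² = 0.0169 + 0.0784 + 0.0625 + 0.0121 + 0.0529 = 0.2228
O = 0.1975 / √(0.3706 × 0.2228) = 0.1975 / 0.28735 = 0.6873
O = 0.6873 < 0.8 → No.

No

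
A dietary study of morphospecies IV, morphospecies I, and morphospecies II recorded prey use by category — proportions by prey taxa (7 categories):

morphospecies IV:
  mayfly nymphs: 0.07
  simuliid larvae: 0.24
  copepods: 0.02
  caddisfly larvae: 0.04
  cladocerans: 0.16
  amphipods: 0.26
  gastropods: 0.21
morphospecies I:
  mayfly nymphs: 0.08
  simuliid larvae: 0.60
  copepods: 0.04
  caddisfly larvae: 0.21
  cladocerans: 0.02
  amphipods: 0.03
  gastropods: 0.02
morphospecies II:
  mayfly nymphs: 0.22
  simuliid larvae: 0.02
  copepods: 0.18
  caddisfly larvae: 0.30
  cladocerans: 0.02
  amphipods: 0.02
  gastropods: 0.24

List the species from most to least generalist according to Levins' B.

Σp_IVᵢ² = 0.07² + 0.24² + 0.02² + 0.04² + 0.16² + 0.26² + 0.21² = 0.0049 + 0.0576 + 0.0004 + 0.0016 + 0.0256 + 0.0676 + 0.0441 = 0.2018
B_IV = 1 / 0.2018 = 4.9554
Σp_Iᵢ² = 0.08² + 0.60² + 0.04² + 0.21² + 0.02² + 0.03² + 0.02² = 0.0064 + 0.3600 + 0.0016 + 0.0441 + 0.0004 + 0.0009 + 0.0004 = 0.4138
B_I = 1 / 0.4138 = 2.4166
Σp_IIᵢ² = 0.22² + 0.02² + 0.18² + 0.30² + 0.02² + 0.02² + 0.24² = 0.0484 + 0.0004 + 0.0324 + 0.0900 + 0.0004 + 0.0004 + 0.0576 = 0.2296
B_II = 1 / 0.2296 = 4.3554
Ranking by B (broadest → narrowest): morphospecies IV (4.96) > morphospecies II (4.36) > morphospecies I (2.42)

morphospecies IV > morphospecies II > morphospecies I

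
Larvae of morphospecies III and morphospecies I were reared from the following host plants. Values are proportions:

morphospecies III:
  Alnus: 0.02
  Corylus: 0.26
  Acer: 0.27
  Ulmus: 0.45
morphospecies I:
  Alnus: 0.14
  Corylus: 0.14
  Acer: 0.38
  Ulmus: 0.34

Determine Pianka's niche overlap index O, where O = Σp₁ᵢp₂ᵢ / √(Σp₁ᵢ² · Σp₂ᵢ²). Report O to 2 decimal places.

0.92

Σ p₁ᵢp₂ᵢ = 0.0028 + 0.0364 + 0.1026 + 0.1530 = 0.2948
Σp_1ᵢ² = 0.02² + 0.26² + 0.27² + 0.45² = 0.0004 + 0.0676 + 0.0729 + 0.2025 = 0.3434
Σp_2ᵢ² = 0.14² + 0.14² + 0.38² + 0.34² = 0.0196 + 0.0196 + 0.1444 + 0.1156 = 0.2992
O = 0.2948 / √(0.3434 × 0.2992) = 0.2948 / 0.32054 = 0.9197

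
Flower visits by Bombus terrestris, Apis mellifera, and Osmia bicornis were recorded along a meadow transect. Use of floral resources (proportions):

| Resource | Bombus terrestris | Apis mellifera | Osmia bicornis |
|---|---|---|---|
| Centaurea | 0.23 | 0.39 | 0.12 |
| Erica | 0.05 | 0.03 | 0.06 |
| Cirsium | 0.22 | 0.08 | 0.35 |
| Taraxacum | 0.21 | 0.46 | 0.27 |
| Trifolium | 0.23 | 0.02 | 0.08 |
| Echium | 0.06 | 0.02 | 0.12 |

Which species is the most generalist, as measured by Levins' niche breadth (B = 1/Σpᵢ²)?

Σp_terrᵢ² = 0.23² + 0.05² + 0.22² + 0.21² + 0.23² + 0.06² = 0.0529 + 0.0025 + 0.0484 + 0.0441 + 0.0529 + 0.0036 = 0.2044
B_terr = 1 / 0.2044 = 4.8924
Σp_mellᵢ² = 0.39² + 0.03² + 0.08² + 0.46² + 0.02² + 0.02² = 0.1521 + 0.0009 + 0.0064 + 0.2116 + 0.0004 + 0.0004 = 0.3718
B_mell = 1 / 0.3718 = 2.6896
Σp_bicoᵢ² = 0.12² + 0.06² + 0.35² + 0.27² + 0.08² + 0.12² = 0.0144 + 0.0036 + 0.1225 + 0.0729 + 0.0064 + 0.0144 = 0.2342
B_bico = 1 / 0.2342 = 4.2699
Highest B → broadest niche (most generalist): Bombus terrestris (B = 4.89).

Bombus terrestris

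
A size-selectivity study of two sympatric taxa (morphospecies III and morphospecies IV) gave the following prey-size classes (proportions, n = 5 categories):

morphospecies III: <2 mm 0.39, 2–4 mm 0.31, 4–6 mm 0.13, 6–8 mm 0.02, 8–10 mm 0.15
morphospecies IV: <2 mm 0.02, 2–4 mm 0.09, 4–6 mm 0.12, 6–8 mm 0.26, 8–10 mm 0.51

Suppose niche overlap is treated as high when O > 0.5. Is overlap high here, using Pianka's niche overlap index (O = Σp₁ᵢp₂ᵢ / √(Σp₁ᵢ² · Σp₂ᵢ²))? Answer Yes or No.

No

Σ p₁ᵢp₂ᵢ = 0.0078 + 0.0279 + 0.0156 + 0.0052 + 0.0765 = 0.1330
Σp_1ᵢ² = 0.39² + 0.31² + 0.13² + 0.02² + 0.15² = 0.1521 + 0.0961 + 0.0169 + 0.0004 + 0.0225 = 0.2880
Σp_2ᵢ² = 0.02² + 0.09² + 0.12² + 0.26² + 0.51² = 0.0004 + 0.0081 + 0.0144 + 0.0676 + 0.2601 = 0.3506
O = 0.1330 / √(0.2880 × 0.3506) = 0.1330 / 0.31776 = 0.4186
O = 0.4186 < 0.5 → No.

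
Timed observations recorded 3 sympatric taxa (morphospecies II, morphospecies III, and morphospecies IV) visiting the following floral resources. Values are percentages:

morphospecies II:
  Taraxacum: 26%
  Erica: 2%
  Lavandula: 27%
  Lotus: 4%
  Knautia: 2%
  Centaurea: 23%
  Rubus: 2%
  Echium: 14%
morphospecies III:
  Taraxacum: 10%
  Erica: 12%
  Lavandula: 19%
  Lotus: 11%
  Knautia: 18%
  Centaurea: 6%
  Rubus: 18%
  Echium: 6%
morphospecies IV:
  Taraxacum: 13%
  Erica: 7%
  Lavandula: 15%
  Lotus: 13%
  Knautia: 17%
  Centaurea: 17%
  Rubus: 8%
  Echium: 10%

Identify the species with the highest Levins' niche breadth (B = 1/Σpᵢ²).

morphospecies IV

Convert percentages to proportions (divide by 100).
Σp_IIᵢ² = 0.26² + 0.02² + 0.27² + 0.04² + 0.02² + 0.23² + 0.02² + 0.14² = 0.0676 + 0.0004 + 0.0729 + 0.0016 + 0.0004 + 0.0529 + 0.0004 + 0.0196 = 0.2158
B_II = 1 / 0.2158 = 4.6339
Σp_IIIᵢ² = 0.10² + 0.12² + 0.19² + 0.11² + 0.18² + 0.06² + 0.18² + 0.06² = 0.0100 + 0.0144 + 0.0361 + 0.0121 + 0.0324 + 0.0036 + 0.0324 + 0.0036 = 0.1446
B_III = 1 / 0.1446 = 6.9156
Σp_IVᵢ² = 0.13² + 0.07² + 0.15² + 0.13² + 0.17² + 0.17² + 0.08² + 0.10² = 0.0169 + 0.0049 + 0.0225 + 0.0169 + 0.0289 + 0.0289 + 0.0064 + 0.0100 = 0.1354
B_IV = 1 / 0.1354 = 7.3855
Highest B → broadest niche (most generalist): morphospecies IV (B = 7.39).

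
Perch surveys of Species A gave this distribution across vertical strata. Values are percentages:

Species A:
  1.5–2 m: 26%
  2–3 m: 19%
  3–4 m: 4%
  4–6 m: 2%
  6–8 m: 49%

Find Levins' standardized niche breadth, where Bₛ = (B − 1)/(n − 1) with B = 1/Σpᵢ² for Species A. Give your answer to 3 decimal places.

Convert percentages to proportions (divide by 100).
Σpᵢ² = 0.26² + 0.19² + 0.04² + 0.02² + 0.49² = 0.0676 + 0.0361 + 0.0016 + 0.0004 + 0.2401 = 0.3458
B = 1 / 0.3458 = 2.89184
Bₛ = (B − 1)/(n − 1) = (2.89184 − 1)/(5 − 1) = 1.89184/4 = 0.47296

0.473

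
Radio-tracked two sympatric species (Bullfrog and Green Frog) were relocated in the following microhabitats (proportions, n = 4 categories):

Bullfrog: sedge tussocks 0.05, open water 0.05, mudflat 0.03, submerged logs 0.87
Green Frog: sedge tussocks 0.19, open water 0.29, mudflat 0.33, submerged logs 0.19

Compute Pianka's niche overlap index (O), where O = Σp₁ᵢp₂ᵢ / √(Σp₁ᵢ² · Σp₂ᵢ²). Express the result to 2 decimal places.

Σ p₁ᵢp₂ᵢ = 0.0095 + 0.0145 + 0.0099 + 0.1653 = 0.1992
Σp_1ᵢ² = 0.05² + 0.05² + 0.03² + 0.87² = 0.0025 + 0.0025 + 0.0009 + 0.7569 = 0.7628
Σp_2ᵢ² = 0.19² + 0.29² + 0.33² + 0.19² = 0.0361 + 0.0841 + 0.1089 + 0.0361 = 0.2652
O = 0.1992 / √(0.7628 × 0.2652) = 0.1992 / 0.44977 = 0.4429

0.44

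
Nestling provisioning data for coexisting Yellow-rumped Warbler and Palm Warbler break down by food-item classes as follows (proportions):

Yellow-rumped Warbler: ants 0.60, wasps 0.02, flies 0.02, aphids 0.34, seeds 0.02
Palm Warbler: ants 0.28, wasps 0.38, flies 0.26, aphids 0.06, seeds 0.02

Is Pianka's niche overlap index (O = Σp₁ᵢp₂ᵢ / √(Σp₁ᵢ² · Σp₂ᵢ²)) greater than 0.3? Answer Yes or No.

Yes

Σ p₁ᵢp₂ᵢ = 0.1680 + 0.0076 + 0.0052 + 0.0204 + 0.0004 = 0.2016
Σp_1ᵢ² = 0.60² + 0.02² + 0.02² + 0.34² + 0.02² = 0.3600 + 0.0004 + 0.0004 + 0.1156 + 0.0004 = 0.4768
Σp_2ᵢ² = 0.28² + 0.38² + 0.26² + 0.06² + 0.02² = 0.0784 + 0.1444 + 0.0676 + 0.0036 + 0.0004 = 0.2944
O = 0.2016 / √(0.4768 × 0.2944) = 0.2016 / 0.37466 = 0.5381
O = 0.5381 > 0.3 → Yes.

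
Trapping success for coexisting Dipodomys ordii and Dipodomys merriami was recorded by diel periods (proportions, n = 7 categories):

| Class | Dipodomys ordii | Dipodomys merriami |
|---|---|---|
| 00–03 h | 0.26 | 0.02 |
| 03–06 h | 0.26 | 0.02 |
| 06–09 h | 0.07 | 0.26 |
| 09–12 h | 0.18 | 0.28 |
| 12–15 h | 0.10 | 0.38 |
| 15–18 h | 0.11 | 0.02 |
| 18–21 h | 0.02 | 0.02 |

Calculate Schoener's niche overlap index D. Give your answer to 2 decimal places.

Σ|p₁ᵢ − p₂ᵢ| = 0.24 + 0.24 + 0.19 + 0.10 + 0.28 + 0.09 + 0.00 = 1.14
D = 1 − ½ × 1.14 = 1 − 0.570 = 0.4300

0.43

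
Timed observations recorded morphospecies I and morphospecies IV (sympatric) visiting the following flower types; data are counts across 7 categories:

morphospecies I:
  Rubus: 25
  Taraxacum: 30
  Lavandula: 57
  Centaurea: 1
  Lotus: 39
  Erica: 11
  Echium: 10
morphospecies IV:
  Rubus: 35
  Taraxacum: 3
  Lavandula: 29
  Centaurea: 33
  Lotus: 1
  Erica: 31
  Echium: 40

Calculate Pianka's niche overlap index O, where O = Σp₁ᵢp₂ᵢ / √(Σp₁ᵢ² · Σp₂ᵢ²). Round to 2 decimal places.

0.56

Proportions for morphospecies I (n=173): 25/173=0.1445, 30/173=0.1734, 57/173=0.3295, 1/173=0.0058, 39/173=0.2254, 11/173=0.0636, 10/173=0.0578
Proportions for morphospecies IV (n=172): 35/172=0.2035, 3/172=0.0174, 29/172=0.1686, 33/172=0.1919, 1/172=0.0058, 31/172=0.1802, 40/172=0.2326
Σ p₁ᵢp₂ᵢ = 0.029406 + 0.003017 + 0.055554 + 0.001113 + 0.001307 + 0.011461 + 0.013444 = 0.115302
Σp_1ᵢ² = 0.1445² + 0.1734² + 0.3295² + 0.0058² + 0.2254² + 0.0636² + 0.0578² = 0.020880 + 0.030068 + 0.108570 + 0.000034 + 0.050805 + 0.004045 + 0.003341 = 0.217743
Σp_2ᵢ² = 0.2035² + 0.0174² + 0.1686² + 0.1919² + 0.0058² + 0.1802² + 0.2326² = 0.041412 + 0.000303 + 0.028426 + 0.036826 + 0.000034 + 0.032472 + 0.054103 = 0.193576
O = 0.115302 / √(0.217743 × 0.193576) = 0.115302 / 0.2053042 = 0.5616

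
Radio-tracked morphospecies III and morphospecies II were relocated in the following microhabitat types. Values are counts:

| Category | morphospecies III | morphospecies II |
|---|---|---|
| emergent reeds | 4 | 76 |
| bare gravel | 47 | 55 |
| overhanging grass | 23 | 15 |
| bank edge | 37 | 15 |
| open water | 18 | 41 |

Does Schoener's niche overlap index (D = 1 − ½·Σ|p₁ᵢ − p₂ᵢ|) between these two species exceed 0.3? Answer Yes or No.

Proportions for morphospecies III (n=129): 4/129=0.0310, 47/129=0.3643, 23/129=0.1783, 37/129=0.2868, 18/129=0.1395
Proportions for morphospecies II (n=202): 76/202=0.3762, 55/202=0.2723, 15/202=0.0743, 15/202=0.0743, 41/202=0.2030
Σ|p₁ᵢ − p₂ᵢ| = 0.3452 + 0.0920 + 0.1040 + 0.2125 + 0.0635 = 0.8172
D = 1 − ½ × 0.8172 = 1 − 0.40860 = 0.59140
D = 0.59140 > 0.3 → Yes.

Yes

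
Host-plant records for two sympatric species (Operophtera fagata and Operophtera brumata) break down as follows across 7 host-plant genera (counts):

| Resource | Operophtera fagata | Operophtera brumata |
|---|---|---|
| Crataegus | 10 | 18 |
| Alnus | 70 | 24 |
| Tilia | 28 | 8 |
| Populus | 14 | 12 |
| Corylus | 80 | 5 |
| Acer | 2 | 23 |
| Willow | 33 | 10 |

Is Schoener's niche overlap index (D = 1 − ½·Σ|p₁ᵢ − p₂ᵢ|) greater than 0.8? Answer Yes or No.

No

Proportions for Operophtera fagata (n=237): 10/237=0.0422, 70/237=0.2954, 28/237=0.1181, 14/237=0.0591, 80/237=0.3376, 2/237=0.0084, 33/237=0.1392
Proportions for Operophtera brumata (n=100): 18/100=0.1800, 24/100=0.2400, 8/100=0.0800, 12/100=0.1200, 5/100=0.0500, 23/100=0.2300, 10/100=0.1000
Σ|p₁ᵢ − p₂ᵢ| = 0.1378 + 0.0554 + 0.0381 + 0.0609 + 0.2876 + 0.2216 + 0.0392 = 0.8406
D = 1 − ½ × 0.8406 = 1 − 0.42030 = 0.57970
D = 0.57970 < 0.8 → No.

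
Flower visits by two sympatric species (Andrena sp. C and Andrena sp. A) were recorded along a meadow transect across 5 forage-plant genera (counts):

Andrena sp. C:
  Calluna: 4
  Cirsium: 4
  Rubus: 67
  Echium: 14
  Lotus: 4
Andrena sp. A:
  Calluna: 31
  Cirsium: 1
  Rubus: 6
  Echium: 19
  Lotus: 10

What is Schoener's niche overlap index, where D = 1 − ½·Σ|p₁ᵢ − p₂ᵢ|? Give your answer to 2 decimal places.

Proportions for Andrena sp. C (n=93): 4/93=0.0430, 4/93=0.0430, 67/93=0.7204, 14/93=0.1505, 4/93=0.0430
Proportions for Andrena sp. A (n=67): 31/67=0.4627, 1/67=0.0149, 6/67=0.0896, 19/67=0.2836, 10/67=0.1493
Σ|p₁ᵢ − p₂ᵢ| = 0.4197 + 0.0281 + 0.6308 + 0.1331 + 0.1063 = 1.3180
D = 1 − ½ × 1.3180 = 1 − 0.65900 = 0.34100

0.34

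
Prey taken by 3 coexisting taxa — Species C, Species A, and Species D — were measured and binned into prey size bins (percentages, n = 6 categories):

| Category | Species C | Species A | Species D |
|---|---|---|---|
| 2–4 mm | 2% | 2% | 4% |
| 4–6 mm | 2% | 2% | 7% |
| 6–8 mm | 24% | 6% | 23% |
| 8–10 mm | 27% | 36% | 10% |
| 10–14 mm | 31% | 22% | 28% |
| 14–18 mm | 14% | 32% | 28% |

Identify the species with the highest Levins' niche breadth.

Species D

Convert percentages to proportions (divide by 100).
Σp_Cᵢ² = 0.02² + 0.02² + 0.24² + 0.27² + 0.31² + 0.14² = 0.0004 + 0.0004 + 0.0576 + 0.0729 + 0.0961 + 0.0196 = 0.2470
B_C = 1 / 0.2470 = 4.0486
Σp_Aᵢ² = 0.02² + 0.02² + 0.06² + 0.36² + 0.22² + 0.32² = 0.0004 + 0.0004 + 0.0036 + 0.1296 + 0.0484 + 0.1024 = 0.2848
B_A = 1 / 0.2848 = 3.5112
Σp_Dᵢ² = 0.04² + 0.07² + 0.23² + 0.10² + 0.28² + 0.28² = 0.0016 + 0.0049 + 0.0529 + 0.0100 + 0.0784 + 0.0784 = 0.2262
B_D = 1 / 0.2262 = 4.4209
Highest B → broadest niche (most generalist): Species D (B = 4.42).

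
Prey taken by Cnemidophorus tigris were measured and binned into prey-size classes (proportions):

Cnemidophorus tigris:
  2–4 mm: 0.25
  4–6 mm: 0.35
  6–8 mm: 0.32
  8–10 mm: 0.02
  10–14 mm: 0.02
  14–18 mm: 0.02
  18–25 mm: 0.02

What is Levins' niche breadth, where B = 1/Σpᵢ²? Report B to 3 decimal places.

3.460

Σpᵢ² = 0.25² + 0.35² + 0.32² + 0.02² + 0.02² + 0.02² + 0.02² = 0.0625 + 0.1225 + 0.1024 + 0.0004 + 0.0004 + 0.0004 + 0.0004 = 0.2890
B = 1 / 0.2890 = 3.46021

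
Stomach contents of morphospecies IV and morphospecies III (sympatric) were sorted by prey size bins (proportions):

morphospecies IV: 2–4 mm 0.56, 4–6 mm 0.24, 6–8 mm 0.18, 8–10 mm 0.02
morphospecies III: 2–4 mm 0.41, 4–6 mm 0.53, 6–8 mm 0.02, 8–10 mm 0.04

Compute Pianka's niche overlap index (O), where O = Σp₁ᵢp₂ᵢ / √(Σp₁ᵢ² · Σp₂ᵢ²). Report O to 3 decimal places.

Σ p₁ᵢp₂ᵢ = 0.2296 + 0.1272 + 0.0036 + 0.0008 = 0.3612
Σp_1ᵢ² = 0.56² + 0.24² + 0.18² + 0.02² = 0.3136 + 0.0576 + 0.0324 + 0.0004 = 0.4040
Σp_2ᵢ² = 0.41² + 0.53² + 0.02² + 0.04² = 0.1681 + 0.2809 + 0.0004 + 0.0016 = 0.4510
O = 0.3612 / √(0.4040 × 0.4510) = 0.3612 / 0.426854 = 0.84619

0.846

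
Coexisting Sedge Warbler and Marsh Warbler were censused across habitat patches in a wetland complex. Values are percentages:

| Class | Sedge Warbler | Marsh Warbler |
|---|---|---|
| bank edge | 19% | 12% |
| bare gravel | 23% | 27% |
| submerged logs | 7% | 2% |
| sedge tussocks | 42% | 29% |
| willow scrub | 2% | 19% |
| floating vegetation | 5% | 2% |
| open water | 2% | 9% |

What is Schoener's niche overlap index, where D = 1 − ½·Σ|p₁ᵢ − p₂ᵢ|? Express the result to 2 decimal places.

0.72

Convert percentages to proportions (divide by 100).
Σ|p₁ᵢ − p₂ᵢ| = 0.07 + 0.04 + 0.05 + 0.13 + 0.17 + 0.03 + 0.07 = 0.56
D = 1 − ½ × 0.56 = 1 − 0.280 = 0.7200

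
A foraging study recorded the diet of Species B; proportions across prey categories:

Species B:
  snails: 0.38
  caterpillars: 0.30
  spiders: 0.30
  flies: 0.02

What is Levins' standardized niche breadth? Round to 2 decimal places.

0.69

Σpᵢ² = 0.38² + 0.30² + 0.30² + 0.02² = 0.1444 + 0.0900 + 0.0900 + 0.0004 = 0.3248
B = 1 / 0.3248 = 3.0788
Bₛ = (B − 1)/(n − 1) = (3.0788 − 1)/(4 − 1) = 2.0788/3 = 0.6929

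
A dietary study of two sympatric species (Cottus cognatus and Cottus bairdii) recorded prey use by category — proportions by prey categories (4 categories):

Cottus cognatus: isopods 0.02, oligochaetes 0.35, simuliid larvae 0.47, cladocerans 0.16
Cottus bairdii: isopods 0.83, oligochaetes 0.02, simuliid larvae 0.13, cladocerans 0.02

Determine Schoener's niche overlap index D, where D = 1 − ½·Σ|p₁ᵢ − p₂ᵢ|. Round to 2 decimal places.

0.19

Σ|p₁ᵢ − p₂ᵢ| = 0.81 + 0.33 + 0.34 + 0.14 = 1.62
D = 1 − ½ × 1.62 = 1 − 0.810 = 0.1900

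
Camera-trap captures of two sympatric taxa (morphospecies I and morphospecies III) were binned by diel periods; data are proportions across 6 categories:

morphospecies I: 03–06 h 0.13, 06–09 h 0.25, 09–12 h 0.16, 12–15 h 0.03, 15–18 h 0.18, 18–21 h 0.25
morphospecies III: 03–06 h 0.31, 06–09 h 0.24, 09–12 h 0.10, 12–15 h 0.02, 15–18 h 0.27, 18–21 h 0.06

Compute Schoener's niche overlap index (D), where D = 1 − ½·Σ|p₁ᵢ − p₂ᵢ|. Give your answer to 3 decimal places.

Σ|p₁ᵢ − p₂ᵢ| = 0.18 + 0.01 + 0.06 + 0.01 + 0.09 + 0.19 = 0.54
D = 1 − ½ × 0.54 = 1 − 0.270 = 0.73000

0.730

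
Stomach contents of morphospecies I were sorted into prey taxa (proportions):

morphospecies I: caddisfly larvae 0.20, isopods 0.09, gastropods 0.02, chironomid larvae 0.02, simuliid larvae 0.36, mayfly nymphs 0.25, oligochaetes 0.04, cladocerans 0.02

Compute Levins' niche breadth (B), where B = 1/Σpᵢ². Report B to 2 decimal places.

Σpᵢ² = 0.20² + 0.09² + 0.02² + 0.02² + 0.36² + 0.25² + 0.04² + 0.02² = 0.0400 + 0.0081 + 0.0004 + 0.0004 + 0.1296 + 0.0625 + 0.0016 + 0.0004 = 0.2430
B = 1 / 0.2430 = 4.1152

4.12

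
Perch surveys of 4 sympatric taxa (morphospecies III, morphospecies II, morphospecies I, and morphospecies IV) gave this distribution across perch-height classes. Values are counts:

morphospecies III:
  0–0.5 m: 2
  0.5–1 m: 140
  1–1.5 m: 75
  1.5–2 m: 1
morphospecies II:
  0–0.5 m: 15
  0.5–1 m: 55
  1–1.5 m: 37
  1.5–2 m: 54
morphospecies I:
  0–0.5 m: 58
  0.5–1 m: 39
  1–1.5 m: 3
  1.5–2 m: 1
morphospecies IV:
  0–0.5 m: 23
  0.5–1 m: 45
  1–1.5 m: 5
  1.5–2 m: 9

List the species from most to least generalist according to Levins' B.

morphospecies II > morphospecies IV > morphospecies I > morphospecies III

Proportions for morphospecies III (n=218): 2/218=0.0092, 140/218=0.6422, 75/218=0.3440, 1/218=0.0046
Proportions for morphospecies II (n=161): 15/161=0.0932, 55/161=0.3416, 37/161=0.2298, 54/161=0.3354
Proportions for morphospecies I (n=101): 58/101=0.5743, 39/101=0.3861, 3/101=0.0297, 1/101=0.0099
Proportions for morphospecies IV (n=82): 23/82=0.2805, 45/82=0.5488, 5/82=0.0610, 9/82=0.1098
Σp_IIIᵢ² = 0.0092² + 0.6422² + 0.3440² + 0.0046² = 0.000085 + 0.412421 + 0.118336 + 0.000021 = 0.530863
B_III = 1 / 0.530863 = 1.8837
Σp_IIᵢ² = 0.0932² + 0.3416² + 0.2298² + 0.3354² = 0.008686 + 0.116691 + 0.052808 + 0.112493 = 0.290678
B_II = 1 / 0.290678 = 3.4402
Σp_Iᵢ² = 0.5743² + 0.3861² + 0.0297² + 0.0099² = 0.329820 + 0.149073 + 0.000882 + 0.000098 = 0.479873
B_I = 1 / 0.479873 = 2.0839
Σp_IVᵢ² = 0.2805² + 0.5488² + 0.0610² + 0.1098² = 0.078680 + 0.301181 + 0.003721 + 0.012056 = 0.395638
B_IV = 1 / 0.395638 = 2.5276
Ranking by B (broadest → narrowest): morphospecies II (3.44) > morphospecies IV (2.53) > morphospecies I (2.08) > morphospecies III (1.88)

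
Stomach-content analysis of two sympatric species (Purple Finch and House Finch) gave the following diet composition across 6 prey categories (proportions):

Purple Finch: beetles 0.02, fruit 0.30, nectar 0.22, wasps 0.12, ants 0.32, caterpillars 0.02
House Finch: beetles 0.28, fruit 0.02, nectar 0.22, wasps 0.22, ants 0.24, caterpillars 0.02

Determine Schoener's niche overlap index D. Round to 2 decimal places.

Σ|p₁ᵢ − p₂ᵢ| = 0.26 + 0.28 + 0.00 + 0.10 + 0.08 + 0.00 = 0.72
D = 1 − ½ × 0.72 = 1 − 0.360 = 0.6400

0.64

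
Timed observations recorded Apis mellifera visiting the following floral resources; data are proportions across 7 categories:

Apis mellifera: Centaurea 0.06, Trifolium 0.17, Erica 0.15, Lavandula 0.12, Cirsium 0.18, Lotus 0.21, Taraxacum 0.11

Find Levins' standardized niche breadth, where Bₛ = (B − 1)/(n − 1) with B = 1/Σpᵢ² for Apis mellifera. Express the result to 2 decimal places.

Σpᵢ² = 0.06² + 0.17² + 0.15² + 0.12² + 0.18² + 0.21² + 0.11² = 0.0036 + 0.0289 + 0.0225 + 0.0144 + 0.0324 + 0.0441 + 0.0121 = 0.1580
B = 1 / 0.1580 = 6.3291
Bₛ = (B − 1)/(n − 1) = (6.3291 − 1)/(7 − 1) = 5.3291/6 = 0.8882

0.89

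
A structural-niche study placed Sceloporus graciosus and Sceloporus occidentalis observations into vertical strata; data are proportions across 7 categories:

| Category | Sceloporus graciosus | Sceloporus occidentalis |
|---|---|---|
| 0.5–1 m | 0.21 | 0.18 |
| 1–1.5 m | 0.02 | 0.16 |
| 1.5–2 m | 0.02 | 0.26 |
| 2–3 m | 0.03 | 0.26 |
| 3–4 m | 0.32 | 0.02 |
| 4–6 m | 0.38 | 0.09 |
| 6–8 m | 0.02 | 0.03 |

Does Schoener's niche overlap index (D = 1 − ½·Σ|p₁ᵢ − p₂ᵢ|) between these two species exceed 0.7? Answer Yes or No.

Σ|p₁ᵢ − p₂ᵢ| = 0.03 + 0.14 + 0.24 + 0.23 + 0.30 + 0.29 + 0.01 = 1.24
D = 1 − ½ × 1.24 = 1 − 0.620 = 0.3800
D = 0.3800 < 0.7 → No.

No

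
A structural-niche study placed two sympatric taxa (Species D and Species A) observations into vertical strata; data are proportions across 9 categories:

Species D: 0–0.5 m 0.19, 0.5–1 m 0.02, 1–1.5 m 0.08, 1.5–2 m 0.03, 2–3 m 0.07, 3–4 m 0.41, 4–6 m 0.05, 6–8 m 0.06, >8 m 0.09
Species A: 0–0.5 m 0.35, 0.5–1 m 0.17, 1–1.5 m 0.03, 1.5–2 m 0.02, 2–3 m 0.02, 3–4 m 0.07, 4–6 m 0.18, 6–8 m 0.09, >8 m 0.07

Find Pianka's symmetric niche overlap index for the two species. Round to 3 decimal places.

0.571

Σ p₁ᵢp₂ᵢ = 0.0665 + 0.0034 + 0.0024 + 0.0006 + 0.0014 + 0.0287 + 0.0090 + 0.0054 + 0.0063 = 0.1237
Σp_1ᵢ² = 0.19² + 0.02² + 0.08² + 0.03² + 0.07² + 0.41² + 0.05² + 0.06² + 0.09² = 0.0361 + 0.0004 + 0.0064 + 0.0009 + 0.0049 + 0.1681 + 0.0025 + 0.0036 + 0.0081 = 0.2310
Σp_2ᵢ² = 0.35² + 0.17² + 0.03² + 0.02² + 0.02² + 0.07² + 0.18² + 0.09² + 0.07² = 0.1225 + 0.0289 + 0.0009 + 0.0004 + 0.0004 + 0.0049 + 0.0324 + 0.0081 + 0.0049 = 0.2034
O = 0.1237 / √(0.2310 × 0.2034) = 0.1237 / 0.216761 = 0.57067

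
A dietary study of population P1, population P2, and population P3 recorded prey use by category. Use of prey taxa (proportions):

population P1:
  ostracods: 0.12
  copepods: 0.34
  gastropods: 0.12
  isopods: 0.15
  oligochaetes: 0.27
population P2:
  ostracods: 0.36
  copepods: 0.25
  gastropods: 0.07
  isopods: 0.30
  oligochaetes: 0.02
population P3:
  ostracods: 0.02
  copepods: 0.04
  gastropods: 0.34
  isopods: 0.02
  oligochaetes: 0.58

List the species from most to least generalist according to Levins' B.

population P1 > population P2 > population P3

Σp_P1ᵢ² = 0.12² + 0.34² + 0.12² + 0.15² + 0.27² = 0.0144 + 0.1156 + 0.0144 + 0.0225 + 0.0729 = 0.2398
B_P1 = 1 / 0.2398 = 4.1701
Σp_P2ᵢ² = 0.36² + 0.25² + 0.07² + 0.30² + 0.02² = 0.1296 + 0.0625 + 0.0049 + 0.0900 + 0.0004 = 0.2874
B_P2 = 1 / 0.2874 = 3.4795
Σp_P3ᵢ² = 0.02² + 0.04² + 0.34² + 0.02² + 0.58² = 0.0004 + 0.0016 + 0.1156 + 0.0004 + 0.3364 = 0.4544
B_P3 = 1 / 0.4544 = 2.2007
Ranking by B (broadest → narrowest): population P1 (4.17) > population P2 (3.48) > population P3 (2.20)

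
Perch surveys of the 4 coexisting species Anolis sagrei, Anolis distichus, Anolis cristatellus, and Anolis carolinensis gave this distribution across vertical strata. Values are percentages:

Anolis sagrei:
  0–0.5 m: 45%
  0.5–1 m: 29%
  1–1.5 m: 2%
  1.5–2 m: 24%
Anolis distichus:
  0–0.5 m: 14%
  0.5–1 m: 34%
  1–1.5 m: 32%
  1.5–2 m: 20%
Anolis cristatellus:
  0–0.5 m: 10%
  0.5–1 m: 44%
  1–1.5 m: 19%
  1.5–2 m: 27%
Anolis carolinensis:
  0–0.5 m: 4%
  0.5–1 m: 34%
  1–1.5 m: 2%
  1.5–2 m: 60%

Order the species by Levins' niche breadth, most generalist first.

Anolis distichus > Anolis cristatellus > Anolis sagrei > Anolis carolinensis

Convert percentages to proportions (divide by 100).
Σp_sagrᵢ² = 0.45² + 0.29² + 0.02² + 0.24² = 0.2025 + 0.0841 + 0.0004 + 0.0576 = 0.3446
B_sagr = 1 / 0.3446 = 2.9019
Σp_distᵢ² = 0.14² + 0.34² + 0.32² + 0.20² = 0.0196 + 0.1156 + 0.1024 + 0.0400 = 0.2776
B_dist = 1 / 0.2776 = 3.6023
Σp_crisᵢ² = 0.10² + 0.44² + 0.19² + 0.27² = 0.0100 + 0.1936 + 0.0361 + 0.0729 = 0.3126
B_cris = 1 / 0.3126 = 3.1990
Σp_caroᵢ² = 0.04² + 0.34² + 0.02² + 0.60² = 0.0016 + 0.1156 + 0.0004 + 0.3600 = 0.4776
B_caro = 1 / 0.4776 = 2.0938
Ranking by B (broadest → narrowest): Anolis distichus (3.60) > Anolis cristatellus (3.20) > Anolis sagrei (2.90) > Anolis carolinensis (2.09)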